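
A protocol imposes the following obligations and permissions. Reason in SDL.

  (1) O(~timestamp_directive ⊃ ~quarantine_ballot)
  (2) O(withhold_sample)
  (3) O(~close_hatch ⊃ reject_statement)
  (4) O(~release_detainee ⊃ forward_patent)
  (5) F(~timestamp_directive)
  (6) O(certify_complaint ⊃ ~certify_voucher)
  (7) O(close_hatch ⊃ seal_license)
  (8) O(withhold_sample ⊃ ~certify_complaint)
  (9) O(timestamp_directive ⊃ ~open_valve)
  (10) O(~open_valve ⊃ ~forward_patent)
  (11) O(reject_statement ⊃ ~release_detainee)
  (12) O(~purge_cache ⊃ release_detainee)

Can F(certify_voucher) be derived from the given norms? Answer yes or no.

No

Premise 6 is O(certify_complaint ⊃ ~certify_voucher), but O(certify_complaint) is not derivable from the premises, so it does not yield O(~certify_voucher).
No other premise forces O(~certify_voucher). An ideal world satisfying every premise can still have certify_voucher true, so F(certify_voucher) is not derivable.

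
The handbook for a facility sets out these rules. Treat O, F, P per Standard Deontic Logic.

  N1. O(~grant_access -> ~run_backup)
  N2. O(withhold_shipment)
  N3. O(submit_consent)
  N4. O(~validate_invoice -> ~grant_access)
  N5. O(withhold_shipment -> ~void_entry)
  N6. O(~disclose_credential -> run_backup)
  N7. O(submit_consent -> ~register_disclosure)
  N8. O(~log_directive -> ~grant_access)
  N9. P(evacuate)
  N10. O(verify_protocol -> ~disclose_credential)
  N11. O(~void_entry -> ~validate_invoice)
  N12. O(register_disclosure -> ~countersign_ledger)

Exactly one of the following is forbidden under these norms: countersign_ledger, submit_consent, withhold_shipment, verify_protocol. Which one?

verify_protocol

Premise 2 gives O(withhold_shipment).
Premise 5 is O(withhold_shipment -> ~void_entry); since O(withhold_shipment), deontic closure gives O(~void_entry).
From O(~void_entry) and premise 11, O(~void_entry -> ~validate_invoice), we obtain O(~validate_invoice).
Applying K to premise 4 (O(~validate_invoice -> ~grant_access)) and O(~validate_invoice) yields O(~grant_access).
Applying K to premise 1 (O(~grant_access -> ~run_backup)) and O(~grant_access) yields O(~run_backup).
Premise 6 is O(~disclose_credential -> run_backup); contrapositively O(~run_backup -> disclose_credential). Since O(~run_backup) holds, K gives O(disclose_credential).
The contrapositive of premise 10 (O(verify_protocol -> ~disclose_credential)) is O(disclose_credential -> ~verify_protocol), and O(disclose_credential) is already established, so O(~verify_protocol).
So O(~verify_protocol) holds, i.e. verify_protocol is forbidden. None of the other listed options is forbidden under the premises.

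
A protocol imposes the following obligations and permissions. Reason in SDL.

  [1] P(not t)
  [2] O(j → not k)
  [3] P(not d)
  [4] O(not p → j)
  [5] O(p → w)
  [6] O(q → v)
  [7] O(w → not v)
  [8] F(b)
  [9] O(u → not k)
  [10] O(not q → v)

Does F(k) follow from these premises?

Yes

By case analysis on q: premise 6 gives O(q → v) and premise 10 gives O(not q → v), so O(v) either way.
Premise 7, O(w → not v), contraposes to O(v → not w); with O(v) we get O(not w).
Premise 5 is O(p → w); contrapositively O(not w → not p). Since O(not w) holds, K gives O(not p).
Applying K to premise 4 (O(not p → j)) and O(not p) yields O(j).
From O(j) and premise 2, O(j → not k), we obtain O(not k).
Premises 1, 3, 8, 9 do not contribute to this derivation.
So O(not k) holds, i.e. F(k). The claim follows.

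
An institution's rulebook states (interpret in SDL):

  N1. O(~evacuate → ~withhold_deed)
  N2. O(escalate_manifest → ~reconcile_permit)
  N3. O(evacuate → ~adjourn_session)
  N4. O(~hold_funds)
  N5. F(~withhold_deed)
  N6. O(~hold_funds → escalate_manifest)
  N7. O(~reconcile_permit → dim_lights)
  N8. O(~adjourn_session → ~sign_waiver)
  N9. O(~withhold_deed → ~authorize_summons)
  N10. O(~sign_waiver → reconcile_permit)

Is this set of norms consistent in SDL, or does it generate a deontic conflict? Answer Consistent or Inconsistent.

Inconsistent

Premise 5 is F(~withhold_deed), i.e. O(withhold_deed).
Premise 1, O(~evacuate → ~withhold_deed), contraposes to O(withhold_deed → evacuate); with O(withhold_deed) we get O(evacuate).
With premise 3, O(evacuate → ~adjourn_session), the K-axiom yields O(~adjourn_session).
Applying K to premise 8 (O(~adjourn_session → ~sign_waiver)) and O(~adjourn_session) yields O(~sign_waiver).
Premise 10 is O(~sign_waiver → reconcile_permit); since O(~sign_waiver), deontic closure gives O(reconcile_permit).
Premise 2, O(escalate_manifest → ~reconcile_permit), contraposes to O(reconcile_permit → ~escalate_manifest); with O(reconcile_permit) we get O(~escalate_manifest).
Premise 6 is O(~hold_funds → escalate_manifest); contrapositively O(~escalate_manifest → hold_funds). Since O(~escalate_manifest) holds, K gives O(hold_funds).
But premise 4 directly asserts O(~hold_funds).
We now have both O(hold_funds) and O(~hold_funds) — hold_funds is simultaneously obligatory and forbidden, violating the D-axiom.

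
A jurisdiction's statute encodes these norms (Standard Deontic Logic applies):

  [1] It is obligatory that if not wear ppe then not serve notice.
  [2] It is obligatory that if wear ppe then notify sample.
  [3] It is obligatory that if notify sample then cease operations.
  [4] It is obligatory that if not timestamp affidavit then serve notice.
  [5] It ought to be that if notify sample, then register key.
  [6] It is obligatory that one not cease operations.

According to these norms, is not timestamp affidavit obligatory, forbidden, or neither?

Premise 6 gives O(¬cease_operations).
Premise 3 is O(notify_sample → cease_operations); contrapositively O(¬cease_operations → ¬notify_sample). Since O(¬cease_operations) holds, K gives O(¬notify_sample).
The contrapositive of premise 2 (O(wear_ppe → notify_sample)) is O(¬notify_sample → ¬wear_ppe), and O(¬notify_sample) is already established, so O(¬wear_ppe).
Applying K to premise 1 (O(¬wear_ppe → ¬serve_notice)) and O(¬wear_ppe) yields O(¬serve_notice).
Premise 4, O(¬timestamp_affidavit → serve_notice), contraposes to O(¬serve_notice → timestamp_affidavit); with O(¬serve_notice) we get O(timestamp_affidavit).
Premise 5 does not contribute to this derivation.
Thus O(timestamp_affidavit), which is F(¬timestamp_affidavit): ¬timestamp_affidavit is forbidden.

Forbidden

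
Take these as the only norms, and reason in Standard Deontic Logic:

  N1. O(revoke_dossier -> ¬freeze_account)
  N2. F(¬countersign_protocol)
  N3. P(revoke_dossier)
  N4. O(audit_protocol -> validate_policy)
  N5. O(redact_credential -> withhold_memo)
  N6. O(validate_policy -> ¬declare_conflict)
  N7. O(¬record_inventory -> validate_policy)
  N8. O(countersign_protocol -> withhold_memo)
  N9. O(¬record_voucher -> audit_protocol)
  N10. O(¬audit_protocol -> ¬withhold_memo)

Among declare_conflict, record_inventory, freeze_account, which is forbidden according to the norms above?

Premise 2 is F(¬countersign_protocol), i.e. O(countersign_protocol).
From O(countersign_protocol) and premise 8, O(countersign_protocol -> withhold_memo), we obtain O(withhold_memo).
Premise 10, O(¬audit_protocol -> ¬withhold_memo), contraposes to O(withhold_memo -> audit_protocol); with O(withhold_memo) we get O(audit_protocol).
Applying K to premise 4 (O(audit_protocol -> validate_policy)) and O(audit_protocol) yields O(validate_policy).
Applying K to premise 6 (O(validate_policy -> ¬declare_conflict)) and O(validate_policy) yields O(¬declare_conflict).
So O(¬declare_conflict) holds, i.e. declare_conflict is forbidden. None of the other listed options is forbidden under the premises.

declare_conflict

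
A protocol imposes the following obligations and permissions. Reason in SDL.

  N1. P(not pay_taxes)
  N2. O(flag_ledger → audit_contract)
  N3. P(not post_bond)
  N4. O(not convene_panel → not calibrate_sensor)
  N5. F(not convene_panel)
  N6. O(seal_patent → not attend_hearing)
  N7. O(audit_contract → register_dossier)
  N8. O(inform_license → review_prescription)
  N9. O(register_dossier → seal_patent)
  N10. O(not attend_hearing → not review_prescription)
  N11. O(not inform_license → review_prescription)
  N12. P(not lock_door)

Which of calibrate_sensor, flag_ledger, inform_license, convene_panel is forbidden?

flag_ledger

Premises 8 and 11 are O(inform_license → review_prescription) and O(not inform_license → review_prescription); every ideal world satisfies inform_license or not inform_license, so in either case review_prescription holds — hence O(review_prescription).
Premise 10, O(not attend_hearing → not review_prescription), contraposes to O(review_prescription → attend_hearing); with O(review_prescription) we get O(attend_hearing).
The contrapositive of premise 6 (O(seal_patent → not attend_hearing)) is O(attend_hearing → not seal_patent), and O(attend_hearing) is already established, so O(not seal_patent).
The contrapositive of premise 9 (O(register_dossier → seal_patent)) is O(not seal_patent → not register_dossier), and O(not seal_patent) is already established, so O(not register_dossier).
Premise 7 is O(audit_contract → register_dossier); contrapositively O(not register_dossier → not audit_contract). Since O(not register_dossier) holds, K gives O(not audit_contract).
The contrapositive of premise 2 (O(flag_ledger → audit_contract)) is O(not audit_contract → not flag_ledger), and O(not audit_contract) is already established, so O(not flag_ledger).
So O(not flag_ledger) holds, i.e. flag_ledger is forbidden. None of the other listed options is forbidden under the premises.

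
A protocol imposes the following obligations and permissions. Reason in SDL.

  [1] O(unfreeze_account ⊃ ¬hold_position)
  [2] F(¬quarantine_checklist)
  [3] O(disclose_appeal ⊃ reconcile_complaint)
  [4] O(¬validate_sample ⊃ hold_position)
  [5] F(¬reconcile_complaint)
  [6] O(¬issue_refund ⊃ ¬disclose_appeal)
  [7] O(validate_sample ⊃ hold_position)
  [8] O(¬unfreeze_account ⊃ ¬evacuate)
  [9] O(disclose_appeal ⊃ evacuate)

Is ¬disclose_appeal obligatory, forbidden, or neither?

Premises 4 and 7 are O(¬validate_sample ⊃ hold_position) and O(validate_sample ⊃ hold_position); every ideal world satisfies ¬validate_sample or validate_sample, so in either case hold_position holds — hence O(hold_position).
Premise 1, O(unfreeze_account ⊃ ¬hold_position), contraposes to O(hold_position ⊃ ¬unfreeze_account); with O(hold_position) we get O(¬unfreeze_account).
Premise 8 is O(¬unfreeze_account ⊃ ¬evacuate); since O(¬unfreeze_account), deontic closure gives O(¬evacuate).
Premise 9, O(disclose_appeal ⊃ evacuate), contraposes to O(¬evacuate ⊃ ¬disclose_appeal); with O(¬evacuate) we get O(¬disclose_appeal).
Premises 2, 3, 5, 6 do not contribute to this derivation.
Hence ¬disclose_appeal is obligatory.

Obligatory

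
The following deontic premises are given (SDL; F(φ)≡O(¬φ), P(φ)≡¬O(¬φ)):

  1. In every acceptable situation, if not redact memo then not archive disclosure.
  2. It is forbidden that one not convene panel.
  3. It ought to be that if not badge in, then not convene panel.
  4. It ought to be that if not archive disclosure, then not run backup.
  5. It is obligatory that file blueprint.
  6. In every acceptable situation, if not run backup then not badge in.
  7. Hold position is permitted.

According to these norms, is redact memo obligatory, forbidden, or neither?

Obligatory

Premise 2, F(¬convene_panel), is equivalent to O(convene_panel).
The contrapositive of premise 3 (O(¬badge_in → ¬convene_panel)) is O(convene_panel → badge_in), and O(convene_panel) is already established, so O(badge_in).
The contrapositive of premise 6 (O(¬run_backup → ¬badge_in)) is O(badge_in → run_backup), and O(badge_in) is already established, so O(run_backup).
Premise 4 is O(¬archive_disclosure → ¬run_backup); contrapositively O(run_backup → archive_disclosure). Since O(run_backup) holds, K gives O(archive_disclosure).
Premise 1, O(¬redact_memo → ¬archive_disclosure), contraposes to O(archive_disclosure → redact_memo); with O(archive_disclosure) we get O(redact_memo).
Premises 5, 7 do not contribute to this derivation.
Hence redact_memo is obligatory.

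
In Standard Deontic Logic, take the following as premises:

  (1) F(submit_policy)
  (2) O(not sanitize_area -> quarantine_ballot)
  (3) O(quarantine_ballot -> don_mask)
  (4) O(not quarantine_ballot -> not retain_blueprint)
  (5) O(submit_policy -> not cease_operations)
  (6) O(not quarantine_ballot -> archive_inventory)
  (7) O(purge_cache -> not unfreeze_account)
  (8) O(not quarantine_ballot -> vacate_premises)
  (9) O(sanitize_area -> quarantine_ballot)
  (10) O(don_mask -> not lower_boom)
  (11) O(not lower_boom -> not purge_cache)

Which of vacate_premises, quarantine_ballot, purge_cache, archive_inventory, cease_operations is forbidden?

purge_cache

By case analysis on sanitize_area: premise 9 gives O(sanitize_area -> quarantine_ballot) and premise 2 gives O(not sanitize_area -> quarantine_ballot), so O(quarantine_ballot) either way.
Applying K to premise 3 (O(quarantine_ballot -> don_mask)) and O(quarantine_ballot) yields O(don_mask).
Premise 10 is O(don_mask -> not lower_boom); since O(don_mask), deontic closure gives O(not lower_boom).
From O(not lower_boom) and premise 11, O(not lower_boom -> not purge_cache), we obtain O(not purge_cache).
So O(not purge_cache) holds, i.e. purge_cache is forbidden. None of the other listed options is forbidden under the premises.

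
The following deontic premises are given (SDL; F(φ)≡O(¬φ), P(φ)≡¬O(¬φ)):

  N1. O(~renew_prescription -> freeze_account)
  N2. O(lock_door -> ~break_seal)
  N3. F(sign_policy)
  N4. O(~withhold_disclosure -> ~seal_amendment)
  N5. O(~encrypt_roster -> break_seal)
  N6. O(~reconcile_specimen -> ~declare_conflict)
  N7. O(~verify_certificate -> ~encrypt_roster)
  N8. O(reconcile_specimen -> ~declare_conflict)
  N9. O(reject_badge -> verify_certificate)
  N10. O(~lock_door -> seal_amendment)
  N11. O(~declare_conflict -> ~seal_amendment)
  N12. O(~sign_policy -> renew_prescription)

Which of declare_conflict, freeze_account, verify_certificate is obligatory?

By case analysis on reconcile_specimen: premise 8 gives O(reconcile_specimen -> ~declare_conflict) and premise 6 gives O(~reconcile_specimen -> ~declare_conflict), so O(~declare_conflict) either way.
Applying K to premise 11 (O(~declare_conflict -> ~seal_amendment)) and O(~declare_conflict) yields O(~seal_amendment).
Premise 10 is O(~lock_door -> seal_amendment); contrapositively O(~seal_amendment -> lock_door). Since O(~seal_amendment) holds, K gives O(lock_door).
With premise 2, O(lock_door -> ~break_seal), the K-axiom yields O(~break_seal).
Premise 5, O(~encrypt_roster -> break_seal), contraposes to O(~break_seal -> encrypt_roster); with O(~break_seal) we get O(encrypt_roster).
The contrapositive of premise 7 (O(~verify_certificate -> ~encrypt_roster)) is O(encrypt_roster -> verify_certificate), and O(encrypt_roster) is already established, so O(verify_certificate).
So O(verify_certificate) holds — verify_certificate is obligatory. None of the other listed options is made obligatory by any chain of premises.

verify_certificate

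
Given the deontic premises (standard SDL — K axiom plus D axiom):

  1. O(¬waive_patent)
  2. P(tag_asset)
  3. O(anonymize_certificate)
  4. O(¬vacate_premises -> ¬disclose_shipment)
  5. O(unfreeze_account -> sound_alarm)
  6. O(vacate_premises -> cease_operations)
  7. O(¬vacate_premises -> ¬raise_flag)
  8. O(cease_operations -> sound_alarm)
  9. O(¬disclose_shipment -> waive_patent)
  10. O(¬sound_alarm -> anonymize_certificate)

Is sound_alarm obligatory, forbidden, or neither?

Premise 1 states O(¬waive_patent) outright.
The contrapositive of premise 9 (O(¬disclose_shipment -> waive_patent)) is O(¬waive_patent -> disclose_shipment), and O(¬waive_patent) is already established, so O(disclose_shipment).
Premise 4 is O(¬vacate_premises -> ¬disclose_shipment); contrapositively O(disclose_shipment -> vacate_premises). Since O(disclose_shipment) holds, K gives O(vacate_premises).
From O(vacate_premises) and premise 6, O(vacate_premises -> cease_operations), we obtain O(cease_operations).
With premise 8, O(cease_operations -> sound_alarm), the K-axiom yields O(sound_alarm).
Premises 2, 3, 5, 7, 10 do not contribute to this derivation.
Hence sound_alarm is obligatory.

Obligatory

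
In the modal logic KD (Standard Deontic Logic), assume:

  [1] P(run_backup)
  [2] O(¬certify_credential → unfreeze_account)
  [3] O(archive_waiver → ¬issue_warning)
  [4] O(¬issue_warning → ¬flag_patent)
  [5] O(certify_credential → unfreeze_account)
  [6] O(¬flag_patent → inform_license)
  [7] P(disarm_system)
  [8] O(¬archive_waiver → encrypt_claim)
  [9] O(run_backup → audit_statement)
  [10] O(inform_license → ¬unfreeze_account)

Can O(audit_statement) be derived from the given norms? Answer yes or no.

Premise 9 is O(run_backup → audit_statement), but O(run_backup) is not derivable from the premises (the permission P(run_backup) asserts only ¬O(¬run_backup), not O(run_backup)), so it does not yield O(audit_statement).
No other premise forces O(audit_statement). An ideal world satisfying every premise can still have audit_statement false, so O(audit_statement) is not derivable.

No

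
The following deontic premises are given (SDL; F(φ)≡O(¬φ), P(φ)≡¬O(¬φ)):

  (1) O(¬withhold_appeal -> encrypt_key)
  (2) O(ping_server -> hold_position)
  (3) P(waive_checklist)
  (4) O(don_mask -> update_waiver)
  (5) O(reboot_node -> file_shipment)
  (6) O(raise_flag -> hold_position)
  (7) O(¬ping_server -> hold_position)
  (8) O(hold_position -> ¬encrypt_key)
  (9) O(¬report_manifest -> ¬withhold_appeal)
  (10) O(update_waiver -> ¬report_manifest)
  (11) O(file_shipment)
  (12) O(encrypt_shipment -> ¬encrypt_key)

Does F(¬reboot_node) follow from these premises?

Premise 5 is O(reboot_node -> file_shipment); even if O(file_shipment) held, inferring O(reboot_node) would be affirming the consequent — invalid.
No other premise forces O(reboot_node). An ideal world satisfying every premise can still have ¬reboot_node true, so F(¬reboot_node) is not derivable.

No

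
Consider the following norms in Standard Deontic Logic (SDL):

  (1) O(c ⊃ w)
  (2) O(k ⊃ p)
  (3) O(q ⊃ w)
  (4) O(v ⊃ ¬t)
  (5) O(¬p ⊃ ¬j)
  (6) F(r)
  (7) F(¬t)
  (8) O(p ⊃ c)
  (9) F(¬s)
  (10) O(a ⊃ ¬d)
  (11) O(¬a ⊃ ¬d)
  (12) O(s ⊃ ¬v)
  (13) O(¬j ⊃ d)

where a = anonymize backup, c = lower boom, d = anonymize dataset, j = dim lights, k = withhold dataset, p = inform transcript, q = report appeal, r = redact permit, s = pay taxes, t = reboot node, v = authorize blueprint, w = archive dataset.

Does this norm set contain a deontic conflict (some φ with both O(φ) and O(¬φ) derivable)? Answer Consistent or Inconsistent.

Premise 4 is O(v ⊃ ¬t), but O(v) is not derivable from the premises, so it does not yield O(¬t).
So O(¬t) is not derivable, and the apparent clash with O(t) does not arise.
A world satisfying every obligation exists (e.g. a=false, c=true, d=false, j=true, k=false, p=true, q=false, r=false, s=true, t=true, v=false, w=true); no atom is both obligatory and forbidden, so the set is consistent.

Consistent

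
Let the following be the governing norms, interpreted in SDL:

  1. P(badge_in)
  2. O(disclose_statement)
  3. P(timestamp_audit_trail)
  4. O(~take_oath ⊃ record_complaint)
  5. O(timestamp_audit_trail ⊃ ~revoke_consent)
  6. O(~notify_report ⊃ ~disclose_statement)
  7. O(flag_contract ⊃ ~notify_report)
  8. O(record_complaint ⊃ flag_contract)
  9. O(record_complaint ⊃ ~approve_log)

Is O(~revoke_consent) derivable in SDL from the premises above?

No

Premise 5 is O(timestamp_audit_trail ⊃ ~revoke_consent), but O(timestamp_audit_trail) is not derivable from the premises (the permission P(timestamp_audit_trail) asserts only ~O(~timestamp_audit_trail), not O(timestamp_audit_trail)), so it does not yield O(~revoke_consent).
No other premise forces O(~revoke_consent). An ideal world satisfying every premise can still have ~revoke_consent false, so O(~revoke_consent) is not derivable.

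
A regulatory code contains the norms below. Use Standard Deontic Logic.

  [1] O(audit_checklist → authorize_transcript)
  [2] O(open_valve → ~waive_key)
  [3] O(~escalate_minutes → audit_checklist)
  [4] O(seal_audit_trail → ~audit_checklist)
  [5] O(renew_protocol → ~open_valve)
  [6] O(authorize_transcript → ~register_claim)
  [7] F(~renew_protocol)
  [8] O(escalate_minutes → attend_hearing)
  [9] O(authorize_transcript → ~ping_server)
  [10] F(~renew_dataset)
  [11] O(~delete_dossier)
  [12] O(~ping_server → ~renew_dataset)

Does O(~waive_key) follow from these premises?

No

Premise 2 is O(open_valve → ~waive_key), but O(open_valve) is not derivable from the premises, so it does not yield O(~waive_key).
No other premise forces O(~waive_key). An ideal world satisfying every premise can still have ~waive_key false, so O(~waive_key) is not derivable.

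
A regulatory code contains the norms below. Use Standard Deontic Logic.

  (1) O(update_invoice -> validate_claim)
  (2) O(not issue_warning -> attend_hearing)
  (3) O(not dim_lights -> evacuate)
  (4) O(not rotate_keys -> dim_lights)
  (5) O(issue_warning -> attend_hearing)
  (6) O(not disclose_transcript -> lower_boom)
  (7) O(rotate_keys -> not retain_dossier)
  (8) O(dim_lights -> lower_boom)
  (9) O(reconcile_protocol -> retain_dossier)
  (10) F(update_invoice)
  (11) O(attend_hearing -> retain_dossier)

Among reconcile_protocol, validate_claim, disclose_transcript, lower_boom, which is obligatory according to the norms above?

Premises 2 and 5 cover both cases: O(not issue_warning -> attend_hearing) and O(issue_warning -> attend_hearing). Since not issue_warning ∨ issue_warning is a tautology, O(attend_hearing) follows.
With premise 11, O(attend_hearing -> retain_dossier), the K-axiom yields O(retain_dossier).
Premise 7 is O(rotate_keys -> not retain_dossier); contrapositively O(retain_dossier -> not rotate_keys). Since O(retain_dossier) holds, K gives O(not rotate_keys).
With premise 4, O(not rotate_keys -> dim_lights), the K-axiom yields O(dim_lights).
From O(dim_lights) and premise 8, O(dim_lights -> lower_boom), we obtain O(lower_boom).
So O(lower_boom) holds — lower_boom is obligatory. None of the other listed options is made obligatory by any chain of premises.

lower_boom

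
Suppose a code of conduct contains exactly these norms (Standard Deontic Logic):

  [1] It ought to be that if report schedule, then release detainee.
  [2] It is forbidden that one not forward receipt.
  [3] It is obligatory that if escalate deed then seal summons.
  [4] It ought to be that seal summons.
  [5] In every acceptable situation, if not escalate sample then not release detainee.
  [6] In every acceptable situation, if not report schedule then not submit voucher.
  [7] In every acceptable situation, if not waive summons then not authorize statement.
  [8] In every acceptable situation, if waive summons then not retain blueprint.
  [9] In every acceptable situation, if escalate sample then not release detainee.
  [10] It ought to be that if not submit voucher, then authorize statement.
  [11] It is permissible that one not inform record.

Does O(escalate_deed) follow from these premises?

Premise 3 is O(escalate_deed → seal_summons); even if O(seal_summons) held, inferring O(escalate_deed) would be affirming the consequent — invalid.
No other premise forces O(escalate_deed). An ideal world satisfying every premise can still have escalate_deed false, so O(escalate_deed) is not derivable.

No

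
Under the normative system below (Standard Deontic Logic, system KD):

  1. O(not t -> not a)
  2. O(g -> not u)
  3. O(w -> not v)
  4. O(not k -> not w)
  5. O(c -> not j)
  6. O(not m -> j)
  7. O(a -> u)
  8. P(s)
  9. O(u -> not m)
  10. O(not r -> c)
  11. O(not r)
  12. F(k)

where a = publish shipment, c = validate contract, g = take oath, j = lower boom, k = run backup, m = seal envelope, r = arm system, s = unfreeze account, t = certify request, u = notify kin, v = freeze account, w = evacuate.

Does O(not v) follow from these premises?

Premise 3 is O(w -> not v), but O(w) is not derivable from the premises, so it does not yield O(not v).
No other premise forces O(not v). An ideal world satisfying every premise can still have not v false, so O(not v) is not derivable.

No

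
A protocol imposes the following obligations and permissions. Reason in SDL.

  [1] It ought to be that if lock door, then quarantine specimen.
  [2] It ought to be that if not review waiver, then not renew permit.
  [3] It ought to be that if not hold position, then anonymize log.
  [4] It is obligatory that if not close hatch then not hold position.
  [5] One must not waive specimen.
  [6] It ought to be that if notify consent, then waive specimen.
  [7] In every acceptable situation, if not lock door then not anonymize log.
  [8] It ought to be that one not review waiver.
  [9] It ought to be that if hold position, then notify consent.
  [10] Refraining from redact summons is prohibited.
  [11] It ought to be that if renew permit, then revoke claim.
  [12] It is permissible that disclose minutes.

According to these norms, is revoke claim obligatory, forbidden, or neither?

Premise 11 is O(renew_permit → revoke_claim), but O(renew_permit) is not derivable from the premises, so it does not yield O(revoke_claim).
No premise or chain of K-axiom applications forces O(revoke_claim), and none forces O(¬revoke_claim). So revoke_claim is neither obligatory nor forbidden under these norms.

Neither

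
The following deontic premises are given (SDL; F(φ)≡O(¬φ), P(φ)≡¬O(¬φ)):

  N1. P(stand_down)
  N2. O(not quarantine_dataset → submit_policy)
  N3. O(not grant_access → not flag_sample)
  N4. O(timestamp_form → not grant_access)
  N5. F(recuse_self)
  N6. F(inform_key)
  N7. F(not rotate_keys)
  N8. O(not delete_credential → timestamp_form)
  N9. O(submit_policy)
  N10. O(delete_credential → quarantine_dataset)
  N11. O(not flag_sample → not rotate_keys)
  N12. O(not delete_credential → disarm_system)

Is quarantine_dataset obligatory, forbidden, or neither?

Obligatory

Premise 7, F(not rotate_keys), is equivalent to O(rotate_keys).
Premise 11, O(not flag_sample → not rotate_keys), contraposes to O(rotate_keys → flag_sample); with O(rotate_keys) we get O(flag_sample).
Premise 3 is O(not grant_access → not flag_sample); contrapositively O(flag_sample → grant_access). Since O(flag_sample) holds, K gives O(grant_access).
Premise 4 is O(timestamp_form → not grant_access); contrapositively O(grant_access → not timestamp_form). Since O(grant_access) holds, K gives O(not timestamp_form).
Premise 8 is O(not delete_credential → timestamp_form); contrapositively O(not timestamp_form → delete_credential). Since O(not timestamp_form) holds, K gives O(delete_credential).
From O(delete_credential) and premise 10, O(delete_credential → quarantine_dataset), we obtain O(quarantine_dataset).
Premises 1, 2, 5, 6, 9, 12 do not contribute to this derivation.
Hence quarantine_dataset is obligatory.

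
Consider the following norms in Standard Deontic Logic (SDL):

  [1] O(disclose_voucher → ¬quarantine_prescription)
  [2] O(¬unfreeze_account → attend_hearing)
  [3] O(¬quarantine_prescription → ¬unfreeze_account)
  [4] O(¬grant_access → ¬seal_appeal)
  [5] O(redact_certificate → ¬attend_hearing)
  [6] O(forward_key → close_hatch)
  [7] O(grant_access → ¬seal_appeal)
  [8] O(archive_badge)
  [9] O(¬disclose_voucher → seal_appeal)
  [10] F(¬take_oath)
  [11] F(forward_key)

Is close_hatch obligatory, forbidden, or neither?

Premise 6 is O(forward_key → close_hatch), but O(forward_key) is not derivable from the premises, so it does not yield O(close_hatch).
No premise or chain of K-axiom applications forces O(close_hatch), and none forces O(¬close_hatch). So close_hatch is neither obligatory nor forbidden under these norms.

Neither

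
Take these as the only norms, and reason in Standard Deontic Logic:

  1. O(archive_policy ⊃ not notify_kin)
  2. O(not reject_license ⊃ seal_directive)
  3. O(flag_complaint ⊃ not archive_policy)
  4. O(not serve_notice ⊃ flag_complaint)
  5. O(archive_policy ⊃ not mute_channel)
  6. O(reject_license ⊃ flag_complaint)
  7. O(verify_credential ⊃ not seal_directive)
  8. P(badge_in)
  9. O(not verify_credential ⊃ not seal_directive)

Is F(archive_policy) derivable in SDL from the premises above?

Yes

By case analysis on verify_credential: premise 7 gives O(verify_credential ⊃ not seal_directive) and premise 9 gives O(not verify_credential ⊃ not seal_directive), so O(not seal_directive) either way.
The contrapositive of premise 2 (O(not reject_license ⊃ seal_directive)) is O(not seal_directive ⊃ reject_license), and O(not seal_directive) is already established, so O(reject_license).
Premise 6 is O(reject_license ⊃ flag_complaint); since O(reject_license), deontic closure gives O(flag_complaint).
Premise 3 is O(flag_complaint ⊃ not archive_policy); since O(flag_complaint), deontic closure gives O(not archive_policy).
Premises 1, 4, 5, 8 do not contribute to this derivation.
So O(not archive_policy) holds, i.e. F(archive_policy). The claim follows.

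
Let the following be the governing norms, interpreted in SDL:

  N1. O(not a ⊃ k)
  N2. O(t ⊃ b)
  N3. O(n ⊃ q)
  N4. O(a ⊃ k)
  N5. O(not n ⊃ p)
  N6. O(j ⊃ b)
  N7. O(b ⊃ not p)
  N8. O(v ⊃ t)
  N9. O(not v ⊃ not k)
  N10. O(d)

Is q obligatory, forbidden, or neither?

Premises 1 and 4 are O(not a ⊃ k) and O(a ⊃ k); every ideal world satisfies not a or a, so in either case k holds — hence O(k).
Premise 9, O(not v ⊃ not k), contraposes to O(k ⊃ v); with O(k) we get O(v).
With premise 8, O(v ⊃ t), the K-axiom yields O(t).
Premise 2 is O(t ⊃ b); since O(t), deontic closure gives O(b).
Premise 7 is O(b ⊃ not p); since O(b), deontic closure gives O(not p).
Premise 5, O(not n ⊃ p), contraposes to O(not p ⊃ n); with O(not p) we get O(n).
With premise 3, O(n ⊃ q), the K-axiom yields O(q).
Premises 6, 10 do not contribute to this derivation.
Hence q is obligatory.

Obligatory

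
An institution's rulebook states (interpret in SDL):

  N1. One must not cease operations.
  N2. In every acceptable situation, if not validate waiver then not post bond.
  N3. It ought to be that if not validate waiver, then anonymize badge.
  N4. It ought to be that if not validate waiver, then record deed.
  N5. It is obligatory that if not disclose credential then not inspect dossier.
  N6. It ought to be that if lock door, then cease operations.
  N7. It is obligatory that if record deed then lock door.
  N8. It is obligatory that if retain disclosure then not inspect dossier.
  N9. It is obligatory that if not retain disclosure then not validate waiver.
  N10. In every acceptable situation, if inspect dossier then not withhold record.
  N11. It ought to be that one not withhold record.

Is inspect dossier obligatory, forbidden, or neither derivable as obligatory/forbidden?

Premise 1, F(cease_operations), is equivalent to O(¬cease_operations).
Premise 6, O(lock_door → cease_operations), contraposes to O(¬cease_operations → ¬lock_door); with O(¬cease_operations) we get O(¬lock_door).
Premise 7 is O(record_deed → lock_door); contrapositively O(¬lock_door → ¬record_deed). Since O(¬lock_door) holds, K gives O(¬record_deed).
The contrapositive of premise 4 (O(¬validate_waiver → record_deed)) is O(¬record_deed → validate_waiver), and O(¬record_deed) is already established, so O(validate_waiver).
Premise 9, O(¬retain_disclosure → ¬validate_waiver), contraposes to O(validate_waiver → retain_disclosure); with O(validate_waiver) we get O(retain_disclosure).
Applying K to premise 8 (O(retain_disclosure → ¬inspect_dossier)) and O(retain_disclosure) yields O(¬inspect_dossier).
Premises 2, 3, 5, 10, 11 do not contribute to this derivation.
Thus O(¬inspect_dossier), which is F(inspect_dossier): inspect_dossier is forbidden.

Forbidden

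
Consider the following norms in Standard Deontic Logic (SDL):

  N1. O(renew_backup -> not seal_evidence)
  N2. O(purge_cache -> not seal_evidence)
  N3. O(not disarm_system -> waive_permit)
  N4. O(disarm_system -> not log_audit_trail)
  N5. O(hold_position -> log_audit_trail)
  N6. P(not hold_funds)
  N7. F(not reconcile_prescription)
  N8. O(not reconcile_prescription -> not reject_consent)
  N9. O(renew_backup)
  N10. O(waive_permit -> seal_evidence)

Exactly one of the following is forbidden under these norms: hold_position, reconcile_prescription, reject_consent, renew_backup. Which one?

From premise 9 we have O(renew_backup).
From O(renew_backup) and premise 1, O(renew_backup -> not seal_evidence), we obtain O(not seal_evidence).
Premise 10 is O(waive_permit -> seal_evidence); contrapositively O(not seal_evidence -> not waive_permit). Since O(not seal_evidence) holds, K gives O(not waive_permit).
Premise 3, O(not disarm_system -> waive_permit), contraposes to O(not waive_permit -> disarm_system); with O(not waive_permit) we get O(disarm_system).
From O(disarm_system) and premise 4, O(disarm_system -> not log_audit_trail), we obtain O(not log_audit_trail).
The contrapositive of premise 5 (O(hold_position -> log_audit_trail)) is O(not log_audit_trail -> not hold_position), and O(not log_audit_trail) is already established, so O(not hold_position).
So O(not hold_position) holds, i.e. hold_position is forbidden. None of the other listed options is forbidden under the premises.

hold_position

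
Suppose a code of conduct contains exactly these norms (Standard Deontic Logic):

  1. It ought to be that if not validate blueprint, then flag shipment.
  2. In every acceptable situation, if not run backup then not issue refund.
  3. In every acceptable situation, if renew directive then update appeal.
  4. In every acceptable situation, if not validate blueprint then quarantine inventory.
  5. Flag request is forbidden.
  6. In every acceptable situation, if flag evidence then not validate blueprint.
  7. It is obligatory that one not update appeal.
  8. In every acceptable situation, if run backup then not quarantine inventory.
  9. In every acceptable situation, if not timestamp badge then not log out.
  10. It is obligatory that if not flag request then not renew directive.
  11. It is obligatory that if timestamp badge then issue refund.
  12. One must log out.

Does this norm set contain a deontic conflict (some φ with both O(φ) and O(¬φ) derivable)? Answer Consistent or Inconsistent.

Consistent

Premise 3 is O(renew_directive → update_appeal), but O(renew_directive) is not derivable from the premises, so it does not yield O(update_appeal).
So O(update_appeal) is not derivable, and the apparent clash with O(¬update_appeal) does not arise.
A world satisfying every obligation exists (e.g. flag_evidence=false, flag_request=false, flag_shipment=false, issue_refund=true, log_out=true, quarantine_inventory=false, renew_directive=false, run_backup=true, timestamp_badge=true, update_appeal=false, validate_blueprint=true); no atom is both obligatory and forbidden, so the set is consistent.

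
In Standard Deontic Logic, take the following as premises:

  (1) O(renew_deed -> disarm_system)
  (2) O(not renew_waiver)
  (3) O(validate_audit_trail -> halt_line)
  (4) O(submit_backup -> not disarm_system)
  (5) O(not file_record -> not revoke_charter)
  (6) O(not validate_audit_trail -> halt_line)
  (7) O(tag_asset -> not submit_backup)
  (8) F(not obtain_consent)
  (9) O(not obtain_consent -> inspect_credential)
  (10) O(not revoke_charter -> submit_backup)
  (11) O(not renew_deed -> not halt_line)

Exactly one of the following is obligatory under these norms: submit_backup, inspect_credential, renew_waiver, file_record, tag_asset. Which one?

file_record

Premises 6 and 3 cover both cases: O(not validate_audit_trail -> halt_line) and O(validate_audit_trail -> halt_line). Since not validate_audit_trail ∨ validate_audit_trail is a tautology, O(halt_line) follows.
Premise 11 is O(not renew_deed -> not halt_line); contrapositively O(halt_line -> renew_deed). Since O(halt_line) holds, K gives O(renew_deed).
Applying K to premise 1 (O(renew_deed -> disarm_system)) and O(renew_deed) yields O(disarm_system).
The contrapositive of premise 4 (O(submit_backup -> not disarm_system)) is O(disarm_system -> not submit_backup), and O(disarm_system) is already established, so O(not submit_backup).
Premise 10, O(not revoke_charter -> submit_backup), contraposes to O(not submit_backup -> revoke_charter); with O(not submit_backup) we get O(revoke_charter).
Premise 5 is O(not file_record -> not revoke_charter); contrapositively O(revoke_charter -> file_record). Since O(revoke_charter) holds, K gives O(file_record).
So O(file_record) holds — file_record is obligatory. None of the other listed options is made obligatory by any chain of premises.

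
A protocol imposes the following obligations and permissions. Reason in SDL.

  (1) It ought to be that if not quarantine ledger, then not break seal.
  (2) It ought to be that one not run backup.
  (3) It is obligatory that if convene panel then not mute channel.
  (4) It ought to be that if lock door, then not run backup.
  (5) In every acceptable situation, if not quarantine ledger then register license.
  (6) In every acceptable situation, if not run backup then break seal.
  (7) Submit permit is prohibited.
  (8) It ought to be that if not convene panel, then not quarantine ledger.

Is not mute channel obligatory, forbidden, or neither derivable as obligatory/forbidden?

Premise 2 states O(¬run_backup) outright.
From O(¬run_backup) and premise 6, O(¬run_backup → break_seal), we obtain O(break_seal).
Premise 1 is O(¬quarantine_ledger → ¬break_seal); contrapositively O(break_seal → quarantine_ledger). Since O(break_seal) holds, K gives O(quarantine_ledger).
Premise 8 is O(¬convene_panel → ¬quarantine_ledger); contrapositively O(quarantine_ledger → convene_panel). Since O(quarantine_ledger) holds, K gives O(convene_panel).
With premise 3, O(convene_panel → ¬mute_channel), the K-axiom yields O(¬mute_channel).
Premises 4, 5, 7 do not contribute to this derivation.
Hence ¬mute_channel is obligatory.

Obligatory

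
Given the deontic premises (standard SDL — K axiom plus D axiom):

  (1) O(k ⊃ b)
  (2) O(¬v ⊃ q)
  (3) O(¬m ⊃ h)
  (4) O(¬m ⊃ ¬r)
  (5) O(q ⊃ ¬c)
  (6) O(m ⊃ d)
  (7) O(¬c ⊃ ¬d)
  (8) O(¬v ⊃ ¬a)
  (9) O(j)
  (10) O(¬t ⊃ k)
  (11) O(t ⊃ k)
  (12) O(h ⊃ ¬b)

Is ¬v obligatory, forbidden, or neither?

Forbidden

Premises 10 and 11 are O(¬t ⊃ k) and O(t ⊃ k); every ideal world satisfies ¬t or t, so in either case k holds — hence O(k).
Applying K to premise 1 (O(k ⊃ b)) and O(k) yields O(b).
The contrapositive of premise 12 (O(h ⊃ ¬b)) is O(b ⊃ ¬h), and O(b) is already established, so O(¬h).
Premise 3 is O(¬m ⊃ h); contrapositively O(¬h ⊃ m). Since O(¬h) holds, K gives O(m).
From O(m) and premise 6, O(m ⊃ d), we obtain O(d).
Premise 7 is O(¬c ⊃ ¬d); contrapositively O(d ⊃ c). Since O(d) holds, K gives O(c).
Premise 5 is O(q ⊃ ¬c); contrapositively O(c ⊃ ¬q). Since O(c) holds, K gives O(¬q).
Premise 2 is O(¬v ⊃ q); contrapositively O(¬q ⊃ v). Since O(¬q) holds, K gives O(v).
Premises 4, 8, 9 do not contribute to this derivation.
Thus O(v), which is F(¬v): ¬v is forbidden.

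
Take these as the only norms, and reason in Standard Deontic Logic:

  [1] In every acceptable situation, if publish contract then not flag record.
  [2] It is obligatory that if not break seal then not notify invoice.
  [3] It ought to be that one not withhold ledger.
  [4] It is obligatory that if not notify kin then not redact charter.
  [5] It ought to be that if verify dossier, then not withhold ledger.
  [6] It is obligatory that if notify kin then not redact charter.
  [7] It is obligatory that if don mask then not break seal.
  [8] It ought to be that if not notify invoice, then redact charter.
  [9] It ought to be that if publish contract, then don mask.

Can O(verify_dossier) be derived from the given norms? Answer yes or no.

Premise 5 is O(verify_dossier → ¬withhold_ledger); even if O(¬withhold_ledger) held, inferring O(verify_dossier) would be affirming the consequent — invalid.
No other premise forces O(verify_dossier). An ideal world satisfying every premise can still have verify_dossier false, so O(verify_dossier) is not derivable.

No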